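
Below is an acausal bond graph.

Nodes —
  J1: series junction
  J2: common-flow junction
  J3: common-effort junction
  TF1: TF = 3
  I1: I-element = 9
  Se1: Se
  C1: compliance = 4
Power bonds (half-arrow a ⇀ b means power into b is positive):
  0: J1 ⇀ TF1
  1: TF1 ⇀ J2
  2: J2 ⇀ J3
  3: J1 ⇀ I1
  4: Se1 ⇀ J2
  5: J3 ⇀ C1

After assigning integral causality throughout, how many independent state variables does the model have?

2  (C1, I1 all integral)

b4 |J2  (Se1 fixes effort; stroke away)
b3 |I1  (I1 integral (f out))
b0 |J1  (J1: bond 3 brought flow, rest push out)
b1 |TF1  (TF1: transformer flips bond 0)
b2 |J2  (1-jn J2 has f-setter on 1)
b5 |J3  (only one effort-in slot at J3)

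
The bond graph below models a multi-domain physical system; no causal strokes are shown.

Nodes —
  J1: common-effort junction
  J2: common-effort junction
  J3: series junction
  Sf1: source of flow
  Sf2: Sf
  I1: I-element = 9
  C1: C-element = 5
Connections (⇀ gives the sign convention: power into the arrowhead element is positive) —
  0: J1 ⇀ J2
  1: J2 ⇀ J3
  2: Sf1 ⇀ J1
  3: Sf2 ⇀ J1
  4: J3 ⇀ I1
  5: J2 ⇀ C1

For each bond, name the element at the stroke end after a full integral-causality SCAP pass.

b0 |J1
b1 |J3
b2 |Sf1
b3 |Sf2
b4 |I1
b5 |J2

β2 stroke→Sf1  (Sf1 fixes flow; stroke at Sf1)
β3 stroke→Sf2  (Sf2 fixes flow; stroke at Sf2)
β0 stroke→J1  (J1 needs exactly one e-in)
β4 stroke→I1  (prefer integral on I1)
β1 stroke→J3  (common-f at J3 fixed by 4)
β5 stroke→J2  (J2: last free bond brings effort in)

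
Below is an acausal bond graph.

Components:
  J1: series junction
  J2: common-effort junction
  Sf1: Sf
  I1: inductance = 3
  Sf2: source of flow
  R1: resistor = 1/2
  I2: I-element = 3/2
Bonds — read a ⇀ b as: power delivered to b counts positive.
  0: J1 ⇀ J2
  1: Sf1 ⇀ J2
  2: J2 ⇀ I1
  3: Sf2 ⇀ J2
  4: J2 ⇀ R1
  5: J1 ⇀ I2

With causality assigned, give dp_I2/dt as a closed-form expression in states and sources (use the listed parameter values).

bond 1 stroke at Sf1  (Sf1 fixes flow; stroke at Sf1)
bond 3 stroke at Sf2  (source Sf2 imposes f)
bond 2 stroke at I1  (I1 integral (f out))
bond 5 stroke at I2  (I2 outputs flow p/I2)
bond 0 stroke at J1  (common-f at J1 fixed by 5)
bond 4 stroke at J2  (closing 0-jn rule on J2)

dp_I2/dt = -F_Sf1/2 - F_Sf2/2 + p_I1/6 - p_I2/3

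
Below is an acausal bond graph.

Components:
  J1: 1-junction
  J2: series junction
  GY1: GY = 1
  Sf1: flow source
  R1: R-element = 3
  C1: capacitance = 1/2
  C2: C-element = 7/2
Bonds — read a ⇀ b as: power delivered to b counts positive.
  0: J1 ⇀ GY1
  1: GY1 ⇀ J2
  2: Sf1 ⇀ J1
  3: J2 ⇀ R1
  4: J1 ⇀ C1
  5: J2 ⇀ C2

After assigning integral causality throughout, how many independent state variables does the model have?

b2 |Sf1  (source Sf1 imposes f)
b0 |J1  (1-jn J1 has f-setter on 2)
b4 |J1  (1-jn J1 has f-setter on 2)
b1 |J2  (GY1 both-in/both-out from 0)
b5 |J2  (C2 integral (e out))
b3 |R1  (J2: last free bond brings flow in)

2  (C1, C2 all integral)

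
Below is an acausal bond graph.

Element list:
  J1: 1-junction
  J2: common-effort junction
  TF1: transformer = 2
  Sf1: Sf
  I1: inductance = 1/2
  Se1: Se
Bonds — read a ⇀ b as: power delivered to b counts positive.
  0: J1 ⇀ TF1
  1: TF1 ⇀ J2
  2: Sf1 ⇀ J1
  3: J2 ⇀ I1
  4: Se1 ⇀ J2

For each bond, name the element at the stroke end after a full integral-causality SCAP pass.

β2 stroke→Sf1  (Sf1: flow source, stroke at near end)
β4 stroke→J2  (Se1: effort source, stroke at far end)
β0 stroke→J1  (J1 flow already set via bond 2)
β1 stroke→TF1  (J2 effort already set via bond 4)
β3 stroke→I1  (J2: bond 4 brought effort, rest push out)

bond 0 →J1
bond 1 →TF1
bond 2 →Sf1
bond 3 →I1
bond 4 →J2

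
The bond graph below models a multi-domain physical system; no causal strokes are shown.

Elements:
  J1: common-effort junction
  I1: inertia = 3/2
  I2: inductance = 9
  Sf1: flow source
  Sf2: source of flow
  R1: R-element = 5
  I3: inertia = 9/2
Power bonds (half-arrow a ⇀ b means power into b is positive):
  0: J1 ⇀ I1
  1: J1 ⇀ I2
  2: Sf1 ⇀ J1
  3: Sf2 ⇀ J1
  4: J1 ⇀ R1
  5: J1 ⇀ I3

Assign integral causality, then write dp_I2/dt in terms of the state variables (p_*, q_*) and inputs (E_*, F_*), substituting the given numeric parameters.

dp_I2/dt = 5*F_Sf1 + 5*F_Sf2 - 10*p_I1/3 - 5*p_I2/9 - 10*p_I3/9

#2 |Sf1  (Sf1 fixes flow; stroke at Sf1)
#3 |Sf2  (Sf2 (Sf) sets flow on bond)
#0 |I1  (I1 outputs flow p/I1)
#1 |I2  (prefer integral on I2)
#5 |I3  (I3 outputs flow p/I3)
#4 |J1  (only one effort-in slot at J1)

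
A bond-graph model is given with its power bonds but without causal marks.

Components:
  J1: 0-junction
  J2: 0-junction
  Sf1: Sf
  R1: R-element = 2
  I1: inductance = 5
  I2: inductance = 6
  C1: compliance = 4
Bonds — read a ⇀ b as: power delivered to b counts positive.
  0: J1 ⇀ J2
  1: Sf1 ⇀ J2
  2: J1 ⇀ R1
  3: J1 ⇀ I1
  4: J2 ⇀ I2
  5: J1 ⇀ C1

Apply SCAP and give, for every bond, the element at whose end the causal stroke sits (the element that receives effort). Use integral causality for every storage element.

bond 1 →Sf1  (Sf1 (Sf) sets flow on bond)
bond 3 →I1  (I1: I, integral causality)
bond 4 →I2  (I2 outputs flow p/I2)
bond 0 →J2  (only one effort-in slot at J2)
bond 5 →J1  (C1 outputs effort q/C1)
bond 2 →R1  (J1 effort already set via bond 5)

#0 stroke at J2
#1 stroke at Sf1
#2 stroke at R1
#3 stroke at I1
#4 stroke at I2
#5 stroke at J1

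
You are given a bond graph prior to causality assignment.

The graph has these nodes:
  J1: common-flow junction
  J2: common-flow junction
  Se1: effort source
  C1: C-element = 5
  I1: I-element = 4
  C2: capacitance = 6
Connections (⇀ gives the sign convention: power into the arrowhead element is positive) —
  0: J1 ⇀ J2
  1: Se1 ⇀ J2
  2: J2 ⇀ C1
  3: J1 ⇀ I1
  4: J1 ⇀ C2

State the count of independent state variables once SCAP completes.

3  (C1, C2, I1 all integral)

b1 stroke at J2  (source Se1 imposes e)
b2 stroke at J2  (C1 outputs effort q/C1)
b0 stroke at J1  (only one flow-in slot at J2)
b3 stroke at I1  (I1 outputs flow p/I1)
b4 stroke at J1  (J1 flow already set via bond 3)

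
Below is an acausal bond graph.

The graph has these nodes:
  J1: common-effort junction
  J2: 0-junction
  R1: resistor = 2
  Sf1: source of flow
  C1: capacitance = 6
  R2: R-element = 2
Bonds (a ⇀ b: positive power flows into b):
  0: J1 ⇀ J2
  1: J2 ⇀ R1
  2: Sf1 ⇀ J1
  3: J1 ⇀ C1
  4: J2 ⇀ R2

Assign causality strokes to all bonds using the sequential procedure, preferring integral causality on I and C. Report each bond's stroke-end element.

#2 |Sf1  (Sf1 (Sf) sets flow on bond)
#3 |J1  (prefer integral on C1)
#0 |J2  (J1: bond 3 brought effort, rest push out)
#1 |R1  (J2: bond 0 brought effort, rest push out)
#4 |R2  (common-e at J2 fixed by 0)

bond 0 stroke at J2
bond 1 stroke at R1
bond 2 stroke at Sf1
bond 3 stroke at J1
bond 4 stroke at R2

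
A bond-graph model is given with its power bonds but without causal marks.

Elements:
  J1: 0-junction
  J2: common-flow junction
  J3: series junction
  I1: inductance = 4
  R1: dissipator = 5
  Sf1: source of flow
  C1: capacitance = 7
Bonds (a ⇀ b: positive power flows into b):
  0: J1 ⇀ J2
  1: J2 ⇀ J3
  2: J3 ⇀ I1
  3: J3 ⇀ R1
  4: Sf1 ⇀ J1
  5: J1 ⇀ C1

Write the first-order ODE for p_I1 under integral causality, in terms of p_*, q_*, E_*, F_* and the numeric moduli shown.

#4 →Sf1  (Sf1 fixes flow; stroke at Sf1)
#2 →I1  (prefer integral on I1)
#1 →J3  (common-f at J3 fixed by 2)
#3 →J3  (J3 flow already set via bond 2)
#0 →J2  (common-f at J2 fixed by 1)
#5 →J1  (J1 needs exactly one e-in)

dp_I1/dt = -5*p_I1/4 + q_C1/7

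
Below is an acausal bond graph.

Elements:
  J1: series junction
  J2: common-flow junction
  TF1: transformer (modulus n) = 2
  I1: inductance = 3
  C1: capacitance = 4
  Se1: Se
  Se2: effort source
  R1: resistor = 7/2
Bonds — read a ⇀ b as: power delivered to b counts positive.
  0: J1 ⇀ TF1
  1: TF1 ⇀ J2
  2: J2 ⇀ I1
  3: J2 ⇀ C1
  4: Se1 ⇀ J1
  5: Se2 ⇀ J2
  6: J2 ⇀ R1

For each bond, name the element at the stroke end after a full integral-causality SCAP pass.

b4 stroke→J1  (Se1 fixes effort; stroke away)
b5 stroke→J2  (Se2: effort source, stroke at far end)
b0 stroke→TF1  (J1 needs exactly one f-in)
b1 stroke→J2  (TF TF1: opposite of bond 0)
b2 stroke→I1  (I1 outputs flow p/I1)
b3 stroke→J2  (1-jn J2 has f-setter on 2)
b6 stroke→J2  (1-jn J2 has f-setter on 2)

#0 →TF1
#1 →J2
#2 →I1
#3 →J2
#4 →J1
#5 →J2
#6 →J2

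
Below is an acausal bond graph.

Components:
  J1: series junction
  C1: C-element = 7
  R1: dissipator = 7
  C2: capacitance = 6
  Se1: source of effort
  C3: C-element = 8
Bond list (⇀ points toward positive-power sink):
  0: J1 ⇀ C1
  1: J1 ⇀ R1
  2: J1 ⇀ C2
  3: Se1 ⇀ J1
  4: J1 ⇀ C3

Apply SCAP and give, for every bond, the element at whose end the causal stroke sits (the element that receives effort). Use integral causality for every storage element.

bond 3 |J1  (Se1 fixes effort; stroke away)
bond 0 |J1  (prefer integral on C1)
bond 2 |J1  (C2: C, integral causality)
bond 4 |J1  (C3: C, integral causality)
bond 1 |R1  (J1: last free bond brings flow in)

b0 |J1
b1 |R1
b2 |J1
b3 |J1
b4 |J1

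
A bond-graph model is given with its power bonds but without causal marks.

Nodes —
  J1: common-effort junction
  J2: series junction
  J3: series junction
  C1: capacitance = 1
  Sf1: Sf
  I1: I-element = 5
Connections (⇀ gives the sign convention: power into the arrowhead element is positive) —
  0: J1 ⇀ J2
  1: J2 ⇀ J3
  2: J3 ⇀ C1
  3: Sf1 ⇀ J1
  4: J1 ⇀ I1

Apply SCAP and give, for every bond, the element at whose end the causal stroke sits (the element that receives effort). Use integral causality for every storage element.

β0 →J1
β1 →J2
β2 →J3
β3 →Sf1
β4 →I1

b3 stroke→Sf1  (Sf1 (Sf) sets flow on bond)
b2 stroke→J3  (prefer integral on C1)
b1 stroke→J2  (closing 1-jn rule on J3)
b0 stroke→J1  (J2 needs exactly one f-in)
b4 stroke→I1  (0-jn J1 has e-setter on 0)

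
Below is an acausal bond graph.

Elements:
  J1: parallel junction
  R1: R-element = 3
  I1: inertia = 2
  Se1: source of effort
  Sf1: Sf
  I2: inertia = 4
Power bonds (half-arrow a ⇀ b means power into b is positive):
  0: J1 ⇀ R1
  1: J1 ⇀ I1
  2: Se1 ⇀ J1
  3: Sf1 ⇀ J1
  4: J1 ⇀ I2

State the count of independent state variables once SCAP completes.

2  (I1, I2 all integral)

β2 →J1  (Se1 (Se) sets effort on bond)
β3 →Sf1  (Sf1 fixes flow; stroke at Sf1)
β0 →R1  (J1 effort already set via bond 2)
β1 →I1  (J1 effort already set via bond 2)
β4 →I2  (common-e at J1 fixed by 2)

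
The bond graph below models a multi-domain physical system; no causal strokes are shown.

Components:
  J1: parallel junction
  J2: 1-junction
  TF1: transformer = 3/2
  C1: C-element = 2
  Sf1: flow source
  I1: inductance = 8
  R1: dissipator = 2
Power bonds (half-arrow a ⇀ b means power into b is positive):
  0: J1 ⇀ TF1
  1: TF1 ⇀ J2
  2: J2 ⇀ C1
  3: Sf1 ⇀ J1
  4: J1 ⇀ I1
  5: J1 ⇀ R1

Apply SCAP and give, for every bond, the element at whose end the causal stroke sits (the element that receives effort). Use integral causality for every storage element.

bond 0 →J1
bond 1 →TF1
bond 2 →J2
bond 3 →Sf1
bond 4 →I1
bond 5 →R1

b3 →Sf1  (Sf1 fixes flow; stroke at Sf1)
b2 →J2  (prefer integral on C1)
b1 →TF1  (closing 1-jn rule on J2)
b0 →J1  (through TF1, causality passes straight; one stroke at TF1)
b4 →I1  (0-jn J1 has e-setter on 0)
b5 →R1  (0-jn J1 has e-setter on 0)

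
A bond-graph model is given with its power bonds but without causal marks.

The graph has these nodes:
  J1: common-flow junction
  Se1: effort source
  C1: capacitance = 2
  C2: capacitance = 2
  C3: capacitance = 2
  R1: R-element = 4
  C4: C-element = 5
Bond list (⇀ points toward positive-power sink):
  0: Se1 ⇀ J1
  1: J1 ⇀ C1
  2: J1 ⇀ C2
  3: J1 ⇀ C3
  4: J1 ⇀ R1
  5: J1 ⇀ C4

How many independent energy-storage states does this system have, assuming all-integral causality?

4  (C1, C2, C3, C4 all integral)

b0 →J1  (source Se1 imposes e)
b1 →J1  (prefer integral on C1)
b2 →J1  (C2 outputs effort q/C2)
b3 →J1  (prefer integral on C3)
b5 →J1  (C4: C, integral causality)
b4 →R1  (closing 1-jn rule on J1)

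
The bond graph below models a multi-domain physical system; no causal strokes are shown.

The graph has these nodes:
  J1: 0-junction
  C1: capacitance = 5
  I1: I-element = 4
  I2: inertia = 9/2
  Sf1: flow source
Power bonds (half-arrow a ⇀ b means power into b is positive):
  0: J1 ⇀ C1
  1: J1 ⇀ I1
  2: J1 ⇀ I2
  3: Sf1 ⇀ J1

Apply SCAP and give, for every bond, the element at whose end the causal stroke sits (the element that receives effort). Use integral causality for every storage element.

bond 3 |Sf1  (source Sf1 imposes f)
bond 0 |J1  (prefer integral on C1)
bond 1 |I1  (common-e at J1 fixed by 0)
bond 2 |I2  (0-jn J1 has e-setter on 0)

bond 0 stroke→J1
bond 1 stroke→I1
bond 2 stroke→I2
bond 3 stroke→Sf1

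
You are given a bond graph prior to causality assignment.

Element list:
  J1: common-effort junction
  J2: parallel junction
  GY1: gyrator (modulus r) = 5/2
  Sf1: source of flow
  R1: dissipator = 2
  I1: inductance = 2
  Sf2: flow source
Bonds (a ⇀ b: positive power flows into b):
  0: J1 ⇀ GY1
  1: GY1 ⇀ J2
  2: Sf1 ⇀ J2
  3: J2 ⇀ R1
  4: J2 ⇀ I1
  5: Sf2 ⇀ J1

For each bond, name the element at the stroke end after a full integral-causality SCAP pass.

bond 2 stroke→Sf1  (Sf1: flow source, stroke at near end)
bond 5 stroke→Sf2  (Sf2 (Sf) sets flow on bond)
bond 0 stroke→J1  (only one effort-in slot at J1)
bond 1 stroke→J2  (GY GY1: same side as bond 0)
bond 3 stroke→R1  (J2: bond 1 brought effort, rest push out)
bond 4 stroke→I1  (0-jn J2 has e-setter on 1)

β0 |J1
β1 |J2
β2 |Sf1
β3 |R1
β4 |I1
β5 |Sf2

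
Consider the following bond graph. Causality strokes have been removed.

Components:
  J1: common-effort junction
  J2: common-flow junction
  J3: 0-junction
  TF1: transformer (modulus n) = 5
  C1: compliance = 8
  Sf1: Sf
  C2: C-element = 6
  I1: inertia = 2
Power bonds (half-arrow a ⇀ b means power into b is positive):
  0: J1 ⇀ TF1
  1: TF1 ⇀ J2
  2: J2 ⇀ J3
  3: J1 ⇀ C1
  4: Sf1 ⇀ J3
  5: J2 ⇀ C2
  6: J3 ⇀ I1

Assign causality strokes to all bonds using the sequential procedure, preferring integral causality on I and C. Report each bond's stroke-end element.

bond 0 stroke→TF1
bond 1 stroke→J2
bond 2 stroke→J3
bond 3 stroke→J1
bond 4 stroke→Sf1
bond 5 stroke→J2
bond 6 stroke→I1

β4 stroke→Sf1  (Sf1 fixes flow; stroke at Sf1)
β3 stroke→J1  (C1 integral (e out))
β0 stroke→TF1  (0-jn J1 has e-setter on 3)
β1 stroke→J2  (through TF1, causality passes straight; one stroke at TF1)
β5 stroke→J2  (C2: C, integral causality)
β2 stroke→J3  (only one flow-in slot at J2)
β6 stroke→I1  (0-jn J3 has e-setter on 2)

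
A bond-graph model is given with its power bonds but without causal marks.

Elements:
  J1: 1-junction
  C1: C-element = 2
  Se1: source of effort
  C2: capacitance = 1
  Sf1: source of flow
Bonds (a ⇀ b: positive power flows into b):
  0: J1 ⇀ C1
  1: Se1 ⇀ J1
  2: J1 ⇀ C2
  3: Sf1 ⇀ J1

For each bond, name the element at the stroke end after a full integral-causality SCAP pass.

#0 →J1
#1 →J1
#2 →J1
#3 →Sf1

bond 1 |J1  (Se1 (Se) sets effort on bond)
bond 3 |Sf1  (Sf1 (Sf) sets flow on bond)
bond 0 |J1  (common-f at J1 fixed by 3)
bond 2 |J1  (1-jn J1 has f-setter on 3)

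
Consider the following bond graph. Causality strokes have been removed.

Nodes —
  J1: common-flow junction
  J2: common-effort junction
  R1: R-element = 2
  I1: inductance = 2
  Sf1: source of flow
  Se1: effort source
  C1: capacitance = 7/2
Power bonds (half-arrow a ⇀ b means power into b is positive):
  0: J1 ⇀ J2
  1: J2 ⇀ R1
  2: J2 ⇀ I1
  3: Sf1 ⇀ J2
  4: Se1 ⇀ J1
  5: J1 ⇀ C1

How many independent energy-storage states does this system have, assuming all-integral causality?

2  (C1, I1 all integral)

bond 3 |Sf1  (Sf1 fixes flow; stroke at Sf1)
bond 4 |J1  (Se1: effort source, stroke at far end)
bond 2 |I1  (I1: I, integral causality)
bond 5 |J1  (C1: C, integral causality)
bond 0 |J2  (closing 1-jn rule on J1)
bond 1 |R1  (0-jn J2 has e-setter on 0)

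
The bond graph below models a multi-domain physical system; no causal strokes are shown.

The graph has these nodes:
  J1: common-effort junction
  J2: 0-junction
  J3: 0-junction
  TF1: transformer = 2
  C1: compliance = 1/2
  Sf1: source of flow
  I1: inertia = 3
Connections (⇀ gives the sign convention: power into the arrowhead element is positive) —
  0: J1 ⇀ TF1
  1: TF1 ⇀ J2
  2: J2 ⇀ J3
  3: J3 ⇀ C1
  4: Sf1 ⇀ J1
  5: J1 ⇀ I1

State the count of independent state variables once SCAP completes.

2  (C1, I1 all integral)

b4 →Sf1  (Sf1: flow source, stroke at near end)
b3 →J3  (C1: C, integral causality)
b2 →J2  (J3 effort already set via bond 3)
b1 →TF1  (J2: bond 2 brought effort, rest push out)
b0 →J1  (TF1 one-in-one-out from 1)
b5 →I1  (common-e at J1 fixed by 0)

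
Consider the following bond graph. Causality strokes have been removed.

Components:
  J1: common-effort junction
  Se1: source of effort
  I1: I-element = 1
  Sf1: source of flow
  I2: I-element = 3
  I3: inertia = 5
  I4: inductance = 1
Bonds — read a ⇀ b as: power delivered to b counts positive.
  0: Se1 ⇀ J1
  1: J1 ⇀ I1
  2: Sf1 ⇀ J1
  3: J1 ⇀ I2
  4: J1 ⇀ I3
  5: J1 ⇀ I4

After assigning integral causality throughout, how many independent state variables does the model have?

4  (I1, I2, I3, I4 all integral)

#0 stroke at J1  (Se1 (Se) sets effort on bond)
#2 stroke at Sf1  (Sf1 (Sf) sets flow on bond)
#1 stroke at I1  (J1 effort already set via bond 0)
#3 stroke at I2  (J1 effort already set via bond 0)
#4 stroke at I3  (common-e at J1 fixed by 0)
#5 stroke at I4  (0-jn J1 has e-setter on 0)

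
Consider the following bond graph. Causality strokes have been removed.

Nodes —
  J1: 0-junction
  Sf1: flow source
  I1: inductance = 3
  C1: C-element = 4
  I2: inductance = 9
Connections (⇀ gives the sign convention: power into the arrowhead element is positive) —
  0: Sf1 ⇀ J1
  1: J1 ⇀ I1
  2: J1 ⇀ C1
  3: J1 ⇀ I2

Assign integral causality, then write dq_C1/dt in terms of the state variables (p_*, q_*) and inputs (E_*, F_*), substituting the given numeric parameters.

dq_C1/dt = F_Sf1 - p_I1/3 - p_I2/9

#0 →Sf1  (Sf1 (Sf) sets flow on bond)
#1 →I1  (prefer integral on I1)
#2 →J1  (C1 outputs effort q/C1)
#3 →I2  (J1: bond 2 brought effort, rest push out)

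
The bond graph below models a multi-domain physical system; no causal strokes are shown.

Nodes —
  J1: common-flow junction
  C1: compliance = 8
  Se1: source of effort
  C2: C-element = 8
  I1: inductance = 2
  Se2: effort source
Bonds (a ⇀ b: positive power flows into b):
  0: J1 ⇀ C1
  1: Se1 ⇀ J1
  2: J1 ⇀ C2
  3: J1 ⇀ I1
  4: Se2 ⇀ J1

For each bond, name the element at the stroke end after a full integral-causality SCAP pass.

bond 1 stroke→J1  (Se1 (Se) sets effort on bond)
bond 4 stroke→J1  (Se2 fixes effort; stroke away)
bond 0 stroke→J1  (C1 outputs effort q/C1)
bond 2 stroke→J1  (C2 outputs effort q/C2)
bond 3 stroke→I1  (closing 1-jn rule on J1)

b0 stroke at J1
b1 stroke at J1
b2 stroke at J1
b3 stroke at I1
b4 stroke at J1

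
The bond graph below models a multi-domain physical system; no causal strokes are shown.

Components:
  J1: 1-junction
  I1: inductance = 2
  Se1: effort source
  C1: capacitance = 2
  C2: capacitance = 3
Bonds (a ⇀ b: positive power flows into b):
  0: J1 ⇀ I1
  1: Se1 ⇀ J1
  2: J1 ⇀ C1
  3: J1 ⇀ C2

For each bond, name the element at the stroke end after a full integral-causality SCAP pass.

#1 stroke at J1  (Se1 (Se) sets effort on bond)
#0 stroke at I1  (prefer integral on I1)
#2 stroke at J1  (J1: bond 0 brought flow, rest push out)
#3 stroke at J1  (J1: bond 0 brought flow, rest push out)

bond 0 stroke→I1
bond 1 stroke→J1
bond 2 stroke→J1
bond 3 stroke→J1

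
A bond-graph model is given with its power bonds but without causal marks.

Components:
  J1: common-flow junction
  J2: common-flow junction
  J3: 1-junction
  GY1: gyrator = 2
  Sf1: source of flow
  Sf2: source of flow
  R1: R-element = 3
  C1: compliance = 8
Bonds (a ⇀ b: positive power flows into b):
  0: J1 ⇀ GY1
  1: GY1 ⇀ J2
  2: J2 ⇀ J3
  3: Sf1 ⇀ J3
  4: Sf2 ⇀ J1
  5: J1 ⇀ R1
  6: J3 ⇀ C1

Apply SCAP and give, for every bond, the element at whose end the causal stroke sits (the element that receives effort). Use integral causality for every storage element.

b3 |Sf1  (Sf1 (Sf) sets flow on bond)
b4 |Sf2  (Sf2 fixes flow; stroke at Sf2)
b0 |J1  (J1: bond 4 brought flow, rest push out)
b5 |J1  (common-f at J1 fixed by 4)
b2 |J3  (J3: bond 3 brought flow, rest push out)
b6 |J3  (1-jn J3 has f-setter on 3)
b1 |J2  (through GY1, causality inverts; strokes same side of GY1)

β0 stroke at J1
β1 stroke at J2
β2 stroke at J3
β3 stroke at Sf1
β4 stroke at Sf2
β5 stroke at J1
β6 stroke at J3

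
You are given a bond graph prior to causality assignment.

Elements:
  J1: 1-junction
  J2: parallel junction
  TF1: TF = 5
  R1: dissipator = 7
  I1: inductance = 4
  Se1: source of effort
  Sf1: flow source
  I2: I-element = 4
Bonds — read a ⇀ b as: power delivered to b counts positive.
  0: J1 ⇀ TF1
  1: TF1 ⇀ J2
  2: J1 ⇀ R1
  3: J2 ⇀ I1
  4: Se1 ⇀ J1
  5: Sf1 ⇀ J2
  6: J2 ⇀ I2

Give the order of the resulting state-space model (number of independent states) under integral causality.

#4 stroke→J1  (source Se1 imposes e)
#5 stroke→Sf1  (Sf1 (Sf) sets flow on bond)
#3 stroke→I1  (prefer integral on I1)
#6 stroke→I2  (prefer integral on I2)
#1 stroke→J2  (closing 0-jn rule on J2)
#0 stroke→TF1  (through TF1, causality passes straight; one stroke at TF1)
#2 stroke→J1  (J1: bond 0 brought flow, rest push out)

2  (I1, I2 all integral)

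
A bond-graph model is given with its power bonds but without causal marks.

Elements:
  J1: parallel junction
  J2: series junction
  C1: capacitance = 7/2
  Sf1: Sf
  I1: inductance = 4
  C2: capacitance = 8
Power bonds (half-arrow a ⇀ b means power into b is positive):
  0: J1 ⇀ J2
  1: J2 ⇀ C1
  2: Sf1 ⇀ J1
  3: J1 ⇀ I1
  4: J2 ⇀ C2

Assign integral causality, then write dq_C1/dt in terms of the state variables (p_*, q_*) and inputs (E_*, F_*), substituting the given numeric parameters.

bond 2 |Sf1  (Sf1: flow source, stroke at near end)
bond 1 |J2  (prefer integral on C1)
bond 3 |I1  (I1: I, integral causality)
bond 0 |J1  (J1: last free bond brings effort in)
bond 4 |J2  (J2: bond 0 brought flow, rest push out)

dq_C1/dt = F_Sf1 - p_I1/4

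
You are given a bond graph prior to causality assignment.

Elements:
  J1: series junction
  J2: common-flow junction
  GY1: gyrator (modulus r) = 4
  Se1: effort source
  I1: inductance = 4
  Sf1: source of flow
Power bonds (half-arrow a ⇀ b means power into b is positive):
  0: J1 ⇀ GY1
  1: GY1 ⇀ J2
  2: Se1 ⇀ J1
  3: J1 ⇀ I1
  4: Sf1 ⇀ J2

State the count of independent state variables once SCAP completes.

bond 2 stroke at J1  (Se1 fixes effort; stroke away)
bond 4 stroke at Sf1  (Sf1 (Sf) sets flow on bond)
bond 1 stroke at J2  (J2: bond 4 brought flow, rest push out)
bond 0 stroke at J1  (GY1: gyrator matches bond 1)
bond 3 stroke at I1  (J1 needs exactly one f-in)

1  (I1 all integral)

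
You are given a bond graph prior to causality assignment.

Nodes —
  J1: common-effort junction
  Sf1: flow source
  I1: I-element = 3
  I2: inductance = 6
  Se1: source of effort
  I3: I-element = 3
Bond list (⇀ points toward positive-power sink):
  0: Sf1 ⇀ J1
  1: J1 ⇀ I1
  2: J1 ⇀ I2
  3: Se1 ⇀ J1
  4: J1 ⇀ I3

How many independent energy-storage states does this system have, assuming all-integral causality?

b0 stroke at Sf1  (Sf1: flow source, stroke at near end)
b3 stroke at J1  (source Se1 imposes e)
b1 stroke at I1  (common-e at J1 fixed by 3)
b2 stroke at I2  (common-e at J1 fixed by 3)
b4 stroke at I3  (J1 effort already set via bond 3)

3  (I1, I2, I3 all integral)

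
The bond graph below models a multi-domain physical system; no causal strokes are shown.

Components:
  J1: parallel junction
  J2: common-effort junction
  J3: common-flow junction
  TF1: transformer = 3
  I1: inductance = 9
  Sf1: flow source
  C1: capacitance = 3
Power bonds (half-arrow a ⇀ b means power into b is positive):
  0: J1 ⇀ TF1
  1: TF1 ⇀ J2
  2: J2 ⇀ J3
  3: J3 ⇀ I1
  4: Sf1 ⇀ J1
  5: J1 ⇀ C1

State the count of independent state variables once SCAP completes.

2  (C1, I1 all integral)

#4 stroke→Sf1  (source Sf1 imposes f)
#3 stroke→I1  (I1: I, integral causality)
#2 stroke→J3  (common-f at J3 fixed by 3)
#1 stroke→J2  (closing 0-jn rule on J2)
#0 stroke→TF1  (TF1 one-in-one-out from 1)
#5 stroke→J1  (J1 needs exactly one e-in)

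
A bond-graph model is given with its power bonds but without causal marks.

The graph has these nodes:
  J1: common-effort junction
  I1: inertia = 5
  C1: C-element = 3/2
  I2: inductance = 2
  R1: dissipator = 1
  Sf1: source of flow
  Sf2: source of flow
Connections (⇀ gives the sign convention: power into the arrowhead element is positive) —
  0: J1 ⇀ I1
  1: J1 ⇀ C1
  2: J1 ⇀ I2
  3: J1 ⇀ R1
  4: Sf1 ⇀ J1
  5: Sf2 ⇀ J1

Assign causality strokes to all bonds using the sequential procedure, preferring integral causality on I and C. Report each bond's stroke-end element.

bond 0 stroke→I1
bond 1 stroke→J1
bond 2 stroke→I2
bond 3 stroke→R1
bond 4 stroke→Sf1
bond 5 stroke→Sf2

β4 |Sf1  (Sf1 fixes flow; stroke at Sf1)
β5 |Sf2  (Sf2 fixes flow; stroke at Sf2)
β0 |I1  (prefer integral on I1)
β1 |J1  (C1 integral (e out))
β2 |I2  (common-e at J1 fixed by 1)
β3 |R1  (J1 effort already set via bond 1)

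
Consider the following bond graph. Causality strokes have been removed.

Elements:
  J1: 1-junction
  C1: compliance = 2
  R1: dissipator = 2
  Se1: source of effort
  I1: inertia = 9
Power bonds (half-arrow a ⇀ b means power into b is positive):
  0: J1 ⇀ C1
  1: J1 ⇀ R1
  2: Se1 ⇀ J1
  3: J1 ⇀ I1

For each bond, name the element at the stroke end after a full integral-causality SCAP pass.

bond 2 →J1  (Se1 fixes effort; stroke away)
bond 0 →J1  (prefer integral on C1)
bond 3 →I1  (I1 integral (f out))
bond 1 →J1  (common-f at J1 fixed by 3)

bond 0 →J1
bond 1 →J1
bond 2 →J1
bond 3 →I1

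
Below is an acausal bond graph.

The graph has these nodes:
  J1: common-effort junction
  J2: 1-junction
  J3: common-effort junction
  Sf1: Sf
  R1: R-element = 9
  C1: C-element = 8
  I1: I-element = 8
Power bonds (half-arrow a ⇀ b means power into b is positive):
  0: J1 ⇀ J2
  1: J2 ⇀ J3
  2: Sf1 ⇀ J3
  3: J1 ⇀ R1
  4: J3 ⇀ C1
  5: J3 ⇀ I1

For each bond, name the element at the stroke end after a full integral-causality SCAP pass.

#2 |Sf1  (Sf1: flow source, stroke at near end)
#4 |J3  (C1: C, integral causality)
#1 |J2  (common-e at J3 fixed by 4)
#5 |I1  (J3: bond 4 brought effort, rest push out)
#0 |J1  (closing 1-jn rule on J2)
#3 |R1  (common-e at J1 fixed by 0)

β0 stroke→J1
β1 stroke→J2
β2 stroke→Sf1
β3 stroke→R1
β4 stroke→J3
β5 stroke→I1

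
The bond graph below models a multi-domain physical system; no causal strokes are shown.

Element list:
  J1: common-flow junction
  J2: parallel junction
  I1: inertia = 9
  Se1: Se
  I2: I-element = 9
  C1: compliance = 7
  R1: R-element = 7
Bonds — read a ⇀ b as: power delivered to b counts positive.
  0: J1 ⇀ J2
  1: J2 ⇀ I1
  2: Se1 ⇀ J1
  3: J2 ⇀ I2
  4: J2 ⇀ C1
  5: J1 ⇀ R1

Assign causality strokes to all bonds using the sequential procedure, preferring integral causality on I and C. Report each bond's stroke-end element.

#0 stroke at J1
#1 stroke at I1
#2 stroke at J1
#3 stroke at I2
#4 stroke at J2
#5 stroke at R1

#2 →J1  (Se1: effort source, stroke at far end)
#1 →I1  (I1 outputs flow p/I1)
#3 →I2  (I2 outputs flow p/I2)
#4 →J2  (C1: C, integral causality)
#0 →J1  (common-e at J2 fixed by 4)
#5 →R1  (only one flow-in slot at J1)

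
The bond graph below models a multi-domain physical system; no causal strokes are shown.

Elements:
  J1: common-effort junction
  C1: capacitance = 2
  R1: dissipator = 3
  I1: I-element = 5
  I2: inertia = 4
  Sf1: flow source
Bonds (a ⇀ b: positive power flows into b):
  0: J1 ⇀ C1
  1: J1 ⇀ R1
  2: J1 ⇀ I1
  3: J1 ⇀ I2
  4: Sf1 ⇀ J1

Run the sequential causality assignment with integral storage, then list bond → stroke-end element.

b0 |J1
b1 |R1
b2 |I1
b3 |I2
b4 |Sf1

bond 4 stroke→Sf1  (Sf1 (Sf) sets flow on bond)
bond 0 stroke→J1  (C1: C, integral causality)
bond 1 stroke→R1  (common-e at J1 fixed by 0)
bond 2 stroke→I1  (common-e at J1 fixed by 0)
bond 3 stroke→I2  (J1 effort already set via bond 0)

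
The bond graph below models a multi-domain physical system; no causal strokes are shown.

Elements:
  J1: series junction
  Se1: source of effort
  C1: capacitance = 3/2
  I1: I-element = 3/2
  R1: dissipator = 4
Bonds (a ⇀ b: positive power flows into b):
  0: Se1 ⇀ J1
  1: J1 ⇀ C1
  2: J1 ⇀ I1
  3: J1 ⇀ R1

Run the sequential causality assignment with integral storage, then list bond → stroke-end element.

bond 0 stroke at J1
bond 1 stroke at J1
bond 2 stroke at I1
bond 3 stroke at J1

b0 →J1  (Se1 fixes effort; stroke away)
b1 →J1  (C1 integral (e out))
b2 →I1  (prefer integral on I1)
b3 →J1  (J1 flow already set via bond 2)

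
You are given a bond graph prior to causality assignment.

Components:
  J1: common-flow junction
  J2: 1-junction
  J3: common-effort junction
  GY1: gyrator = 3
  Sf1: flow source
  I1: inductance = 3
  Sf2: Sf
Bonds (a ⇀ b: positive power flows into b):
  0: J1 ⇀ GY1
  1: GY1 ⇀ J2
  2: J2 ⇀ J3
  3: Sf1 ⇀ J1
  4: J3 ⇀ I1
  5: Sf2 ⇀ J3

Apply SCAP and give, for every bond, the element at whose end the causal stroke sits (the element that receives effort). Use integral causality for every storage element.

bond 3 →Sf1  (Sf1 fixes flow; stroke at Sf1)
bond 5 →Sf2  (Sf2 (Sf) sets flow on bond)
bond 0 →J1  (J1: bond 3 brought flow, rest push out)
bond 1 →J2  (GY1 both-in/both-out from 0)
bond 2 →J3  (J2: last free bond brings flow in)
bond 4 →I1  (J3: bond 2 brought effort, rest push out)

β0 stroke at J1
β1 stroke at J2
β2 stroke at J3
β3 stroke at Sf1
β4 stroke at I1
β5 stroke at Sf2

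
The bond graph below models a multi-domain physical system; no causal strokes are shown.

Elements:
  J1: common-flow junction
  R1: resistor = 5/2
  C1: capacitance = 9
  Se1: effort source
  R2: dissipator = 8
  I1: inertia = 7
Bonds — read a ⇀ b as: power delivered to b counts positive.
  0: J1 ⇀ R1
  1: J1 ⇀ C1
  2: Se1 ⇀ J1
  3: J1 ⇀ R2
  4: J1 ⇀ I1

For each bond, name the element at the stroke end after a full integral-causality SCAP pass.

bond 0 →J1
bond 1 →J1
bond 2 →J1
bond 3 →J1
bond 4 →I1

#2 |J1  (Se1 (Se) sets effort on bond)
#1 |J1  (C1 integral (e out))
#4 |I1  (I1: I, integral causality)
#0 |J1  (1-jn J1 has f-setter on 4)
#3 |J1  (1-jn J1 has f-setter on 4)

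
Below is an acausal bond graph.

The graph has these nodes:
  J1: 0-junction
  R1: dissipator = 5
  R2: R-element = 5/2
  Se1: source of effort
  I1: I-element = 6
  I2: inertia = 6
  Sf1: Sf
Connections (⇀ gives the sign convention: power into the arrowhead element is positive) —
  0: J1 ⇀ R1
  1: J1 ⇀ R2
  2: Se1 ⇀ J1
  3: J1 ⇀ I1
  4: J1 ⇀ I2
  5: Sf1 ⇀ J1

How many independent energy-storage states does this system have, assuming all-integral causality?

b2 →J1  (Se1 (Se) sets effort on bond)
b5 →Sf1  (Sf1 (Sf) sets flow on bond)
b0 →R1  (0-jn J1 has e-setter on 2)
b1 →R2  (0-jn J1 has e-setter on 2)
b3 →I1  (0-jn J1 has e-setter on 2)
b4 →I2  (J1: bond 2 brought effort, rest push out)

2  (I1, I2 all integral)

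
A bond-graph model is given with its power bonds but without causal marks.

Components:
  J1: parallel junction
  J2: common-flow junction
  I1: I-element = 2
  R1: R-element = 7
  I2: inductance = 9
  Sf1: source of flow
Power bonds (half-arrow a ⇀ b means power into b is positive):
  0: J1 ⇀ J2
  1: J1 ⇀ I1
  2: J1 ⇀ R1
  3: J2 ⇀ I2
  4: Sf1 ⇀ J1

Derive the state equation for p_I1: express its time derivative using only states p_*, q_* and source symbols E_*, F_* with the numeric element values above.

bond 4 stroke at Sf1  (Sf1 (Sf) sets flow on bond)
bond 1 stroke at I1  (prefer integral on I1)
bond 3 stroke at I2  (I2: I, integral causality)
bond 0 stroke at J2  (1-jn J2 has f-setter on 3)
bond 2 stroke at J1  (only one effort-in slot at J1)

dp_I1/dt = 7*F_Sf1 - 7*p_I1/2 - 7*p_I2/9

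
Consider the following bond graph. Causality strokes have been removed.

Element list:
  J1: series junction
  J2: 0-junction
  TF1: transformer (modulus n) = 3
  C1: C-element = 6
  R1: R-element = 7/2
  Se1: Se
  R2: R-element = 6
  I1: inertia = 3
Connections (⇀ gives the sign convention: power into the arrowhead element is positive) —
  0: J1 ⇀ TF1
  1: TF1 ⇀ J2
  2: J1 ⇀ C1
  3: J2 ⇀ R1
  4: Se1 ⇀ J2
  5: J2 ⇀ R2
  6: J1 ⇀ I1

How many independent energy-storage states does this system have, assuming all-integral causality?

2  (C1, I1 all integral)

bond 4 →J2  (source Se1 imposes e)
bond 1 →TF1  (common-e at J2 fixed by 4)
bond 3 →R1  (0-jn J2 has e-setter on 4)
bond 5 →R2  (common-e at J2 fixed by 4)
bond 0 →J1  (TF1 one-in-one-out from 1)
bond 2 →J1  (C1 integral (e out))
bond 6 →I1  (J1 needs exactly one f-in)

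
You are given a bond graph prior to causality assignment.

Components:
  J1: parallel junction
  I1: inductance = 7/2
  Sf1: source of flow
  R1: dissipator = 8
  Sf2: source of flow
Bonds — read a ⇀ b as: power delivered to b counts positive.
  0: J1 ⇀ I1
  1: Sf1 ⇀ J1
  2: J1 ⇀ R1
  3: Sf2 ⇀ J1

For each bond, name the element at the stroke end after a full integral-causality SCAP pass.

bond 1 stroke at Sf1  (Sf1 (Sf) sets flow on bond)
bond 3 stroke at Sf2  (Sf2: flow source, stroke at near end)
bond 0 stroke at I1  (I1 outputs flow p/I1)
bond 2 stroke at J1  (J1 needs exactly one e-in)

#0 stroke at I1
#1 stroke at Sf1
#2 stroke at J1
#3 stroke at Sf2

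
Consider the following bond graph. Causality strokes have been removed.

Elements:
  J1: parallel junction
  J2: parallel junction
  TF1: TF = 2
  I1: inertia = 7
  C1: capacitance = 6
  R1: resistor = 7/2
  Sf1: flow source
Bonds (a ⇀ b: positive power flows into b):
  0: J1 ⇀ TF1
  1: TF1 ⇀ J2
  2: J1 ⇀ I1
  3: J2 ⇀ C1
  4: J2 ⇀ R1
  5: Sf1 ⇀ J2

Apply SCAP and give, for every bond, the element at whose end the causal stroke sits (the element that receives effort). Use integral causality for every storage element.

b0 →J1
b1 →TF1
b2 →I1
b3 →J2
b4 →R1
b5 →Sf1

#5 stroke→Sf1  (Sf1 (Sf) sets flow on bond)
#2 stroke→I1  (I1: I, integral causality)
#0 stroke→J1  (closing 0-jn rule on J1)
#1 stroke→TF1  (through TF1, causality passes straight; one stroke at TF1)
#3 stroke→J2  (prefer integral on C1)
#4 stroke→R1  (J2: bond 3 brought effort, rest push out)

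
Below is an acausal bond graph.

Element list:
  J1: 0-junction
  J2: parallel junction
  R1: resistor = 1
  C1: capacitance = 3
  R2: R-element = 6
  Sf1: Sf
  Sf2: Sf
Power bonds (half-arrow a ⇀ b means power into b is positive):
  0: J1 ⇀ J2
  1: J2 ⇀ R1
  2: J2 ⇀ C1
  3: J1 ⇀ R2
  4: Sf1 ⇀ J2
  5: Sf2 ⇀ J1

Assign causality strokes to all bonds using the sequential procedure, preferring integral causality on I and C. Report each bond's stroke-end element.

#0 →J1
#1 →R1
#2 →J2
#3 →R2
#4 →Sf1
#5 →Sf2

b4 stroke at Sf1  (Sf1 fixes flow; stroke at Sf1)
b5 stroke at Sf2  (Sf2: flow source, stroke at near end)
b2 stroke at J2  (prefer integral on C1)
b0 stroke at J1  (0-jn J2 has e-setter on 2)
b1 stroke at R1  (0-jn J2 has e-setter on 2)
b3 stroke at R2  (0-jn J1 has e-setter on 0)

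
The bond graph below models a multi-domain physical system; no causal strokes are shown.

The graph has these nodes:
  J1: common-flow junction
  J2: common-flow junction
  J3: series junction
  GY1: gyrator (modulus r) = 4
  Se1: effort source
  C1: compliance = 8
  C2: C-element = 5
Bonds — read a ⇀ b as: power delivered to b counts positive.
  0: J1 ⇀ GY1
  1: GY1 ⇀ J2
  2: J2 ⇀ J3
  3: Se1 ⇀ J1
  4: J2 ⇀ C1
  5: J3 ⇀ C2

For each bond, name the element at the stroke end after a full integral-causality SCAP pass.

β0 stroke→GY1
β1 stroke→GY1
β2 stroke→J2
β3 stroke→J1
β4 stroke→J2
β5 stroke→J3

b3 stroke→J1  (Se1 fixes effort; stroke away)
b0 stroke→GY1  (only one flow-in slot at J1)
b1 stroke→GY1  (through GY1, causality inverts; strokes same side of GY1)
b2 stroke→J2  (J2: bond 1 brought flow, rest push out)
b4 stroke→J2  (J2 flow already set via bond 1)
b5 stroke→J3  (J3: bond 2 brought flow, rest push out)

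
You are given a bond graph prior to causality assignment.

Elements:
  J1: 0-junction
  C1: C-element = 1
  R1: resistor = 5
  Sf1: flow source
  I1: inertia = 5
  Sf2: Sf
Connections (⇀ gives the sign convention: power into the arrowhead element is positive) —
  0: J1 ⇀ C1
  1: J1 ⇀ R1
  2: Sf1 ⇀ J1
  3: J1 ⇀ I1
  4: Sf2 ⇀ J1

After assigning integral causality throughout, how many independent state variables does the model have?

b2 stroke→Sf1  (source Sf1 imposes f)
b4 stroke→Sf2  (Sf2 fixes flow; stroke at Sf2)
b0 stroke→J1  (C1 integral (e out))
b1 stroke→R1  (common-e at J1 fixed by 0)
b3 stroke→I1  (common-e at J1 fixed by 0)

2  (C1, I1 all integral)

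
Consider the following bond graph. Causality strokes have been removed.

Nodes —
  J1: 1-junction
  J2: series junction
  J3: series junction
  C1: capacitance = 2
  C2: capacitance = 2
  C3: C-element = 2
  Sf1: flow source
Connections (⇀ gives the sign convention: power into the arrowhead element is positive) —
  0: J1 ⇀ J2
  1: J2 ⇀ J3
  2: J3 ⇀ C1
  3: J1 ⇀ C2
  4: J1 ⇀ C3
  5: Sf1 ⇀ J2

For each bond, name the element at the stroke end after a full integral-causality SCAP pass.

bond 5 |Sf1  (Sf1 (Sf) sets flow on bond)
bond 0 |J2  (1-jn J2 has f-setter on 5)
bond 1 |J2  (J2: bond 5 brought flow, rest push out)
bond 2 |J3  (1-jn J3 has f-setter on 1)
bond 3 |J1  (J1 flow already set via bond 0)
bond 4 |J1  (J1 flow already set via bond 0)

#0 →J2
#1 →J2
#2 →J3
#3 →J1
#4 →J1
#5 →Sf1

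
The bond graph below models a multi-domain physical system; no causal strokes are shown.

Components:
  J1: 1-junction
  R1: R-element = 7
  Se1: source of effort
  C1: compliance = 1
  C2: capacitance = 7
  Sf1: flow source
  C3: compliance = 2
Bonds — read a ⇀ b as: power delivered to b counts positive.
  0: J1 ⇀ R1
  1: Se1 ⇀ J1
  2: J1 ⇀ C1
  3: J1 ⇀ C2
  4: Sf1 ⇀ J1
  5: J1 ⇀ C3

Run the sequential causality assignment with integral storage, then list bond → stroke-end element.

bond 0 |J1
bond 1 |J1
bond 2 |J1
bond 3 |J1
bond 4 |Sf1
bond 5 |J1

bond 1 stroke→J1  (source Se1 imposes e)
bond 4 stroke→Sf1  (source Sf1 imposes f)
bond 0 stroke→J1  (J1 flow already set via bond 4)
bond 2 stroke→J1  (1-jn J1 has f-setter on 4)
bond 3 stroke→J1  (1-jn J1 has f-setter on 4)
bond 5 stroke→J1  (1-jn J1 has f-setter on 4)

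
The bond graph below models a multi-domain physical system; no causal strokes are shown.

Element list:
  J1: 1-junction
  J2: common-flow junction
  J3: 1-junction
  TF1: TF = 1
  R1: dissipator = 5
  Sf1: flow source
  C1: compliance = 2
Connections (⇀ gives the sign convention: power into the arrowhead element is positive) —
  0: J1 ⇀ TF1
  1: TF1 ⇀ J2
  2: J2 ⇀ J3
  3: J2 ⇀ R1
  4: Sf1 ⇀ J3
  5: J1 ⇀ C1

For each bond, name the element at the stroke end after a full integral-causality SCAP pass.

bond 0 |TF1
bond 1 |J2
bond 2 |J3
bond 3 |J2
bond 4 |Sf1
bond 5 |J1

b4 →Sf1  (Sf1: flow source, stroke at near end)
b2 →J3  (common-f at J3 fixed by 4)
b1 →J2  (J2: bond 2 brought flow, rest push out)
b3 →J2  (J2 flow already set via bond 2)
b0 →TF1  (TF TF1: opposite of bond 1)
b5 →J1  (J1: bond 0 brought flow, rest push out)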